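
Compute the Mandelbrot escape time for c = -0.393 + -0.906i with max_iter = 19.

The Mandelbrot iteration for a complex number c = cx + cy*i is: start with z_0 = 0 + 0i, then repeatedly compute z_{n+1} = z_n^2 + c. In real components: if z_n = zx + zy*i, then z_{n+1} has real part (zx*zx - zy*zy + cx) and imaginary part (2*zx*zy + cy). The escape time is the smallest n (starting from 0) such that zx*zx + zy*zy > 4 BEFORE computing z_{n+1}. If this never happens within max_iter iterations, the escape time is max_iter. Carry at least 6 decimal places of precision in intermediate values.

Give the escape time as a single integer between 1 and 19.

z_0 = 0 + 0i, c = -0.3930 + -0.9060i
Iter 1: z = -0.3930 + -0.9060i, |z|^2 = 0.9753
Iter 2: z = -1.0594 + -0.1939i, |z|^2 = 1.1599
Iter 3: z = 0.6917 + -0.4952i, |z|^2 = 0.7237
Iter 4: z = -0.1598 + -1.5911i, |z|^2 = 2.5570
Iter 5: z = -2.8990 + -0.3976i, |z|^2 = 8.5623
Escaped at iteration 5

Answer: 5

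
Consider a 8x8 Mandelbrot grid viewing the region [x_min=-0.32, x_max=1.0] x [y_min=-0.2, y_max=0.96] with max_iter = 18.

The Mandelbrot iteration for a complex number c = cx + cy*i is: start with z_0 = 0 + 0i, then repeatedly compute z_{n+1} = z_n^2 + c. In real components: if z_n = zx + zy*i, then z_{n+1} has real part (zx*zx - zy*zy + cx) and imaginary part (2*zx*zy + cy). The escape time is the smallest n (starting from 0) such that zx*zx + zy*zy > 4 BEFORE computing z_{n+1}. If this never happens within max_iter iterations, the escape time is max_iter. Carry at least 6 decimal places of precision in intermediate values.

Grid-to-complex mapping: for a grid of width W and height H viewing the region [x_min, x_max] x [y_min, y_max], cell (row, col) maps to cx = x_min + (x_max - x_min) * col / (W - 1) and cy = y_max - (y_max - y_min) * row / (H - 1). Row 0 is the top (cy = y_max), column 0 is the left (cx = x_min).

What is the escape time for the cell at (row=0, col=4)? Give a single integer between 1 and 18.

Answer: 3

Derivation:
z_0 = 0 + 0i, c = 0.4343 + 0.9600i
Iter 1: z = 0.4343 + 0.9600i, |z|^2 = 1.1102
Iter 2: z = -0.2987 + 1.7938i, |z|^2 = 3.3070
Iter 3: z = -2.6943 + -0.1117i, |z|^2 = 7.2718
Escaped at iteration 3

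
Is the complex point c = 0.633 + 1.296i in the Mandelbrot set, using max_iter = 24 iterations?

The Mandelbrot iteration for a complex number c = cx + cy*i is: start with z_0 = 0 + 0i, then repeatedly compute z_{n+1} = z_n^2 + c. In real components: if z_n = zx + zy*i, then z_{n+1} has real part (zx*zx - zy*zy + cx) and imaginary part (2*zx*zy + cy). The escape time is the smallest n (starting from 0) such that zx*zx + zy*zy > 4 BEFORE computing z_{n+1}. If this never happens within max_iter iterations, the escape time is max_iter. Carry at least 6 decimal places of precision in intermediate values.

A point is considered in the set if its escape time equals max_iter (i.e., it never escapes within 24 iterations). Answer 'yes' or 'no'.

Answer: no

Derivation:
z_0 = 0 + 0i, c = 0.6330 + 1.2960i
Iter 1: z = 0.6330 + 1.2960i, |z|^2 = 2.0803
Iter 2: z = -0.6459 + 2.9367i, |z|^2 = 9.0416
Escaped at iteration 2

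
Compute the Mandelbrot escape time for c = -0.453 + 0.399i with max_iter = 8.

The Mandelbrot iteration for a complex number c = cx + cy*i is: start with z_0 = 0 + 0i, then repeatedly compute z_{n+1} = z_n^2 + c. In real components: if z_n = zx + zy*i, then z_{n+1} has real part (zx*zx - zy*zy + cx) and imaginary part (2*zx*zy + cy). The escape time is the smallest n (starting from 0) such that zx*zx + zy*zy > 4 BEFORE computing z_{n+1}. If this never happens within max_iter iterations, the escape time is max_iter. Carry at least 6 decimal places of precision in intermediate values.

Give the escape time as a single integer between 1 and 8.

z_0 = 0 + 0i, c = -0.4530 + 0.3990i
Iter 1: z = -0.4530 + 0.3990i, |z|^2 = 0.3644
Iter 2: z = -0.4070 + 0.0375i, |z|^2 = 0.1670
Iter 3: z = -0.2888 + 0.3685i, |z|^2 = 0.2192
Iter 4: z = -0.5054 + 0.1862i, |z|^2 = 0.2901
Iter 5: z = -0.2323 + 0.2108i, |z|^2 = 0.0984
Iter 6: z = -0.4435 + 0.3011i, |z|^2 = 0.2873
Iter 7: z = -0.3470 + 0.1319i, |z|^2 = 0.1378

Answer: 8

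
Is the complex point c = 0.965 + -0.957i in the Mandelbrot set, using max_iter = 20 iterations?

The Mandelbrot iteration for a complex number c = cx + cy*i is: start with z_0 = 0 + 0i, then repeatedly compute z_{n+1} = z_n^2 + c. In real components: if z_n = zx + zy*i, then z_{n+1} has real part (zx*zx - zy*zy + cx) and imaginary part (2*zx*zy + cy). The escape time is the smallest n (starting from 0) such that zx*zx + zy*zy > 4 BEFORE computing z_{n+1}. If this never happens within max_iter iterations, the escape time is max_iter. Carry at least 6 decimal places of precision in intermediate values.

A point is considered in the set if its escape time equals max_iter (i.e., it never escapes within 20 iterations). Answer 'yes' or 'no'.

Answer: no

Derivation:
z_0 = 0 + 0i, c = 0.9650 + -0.9570i
Iter 1: z = 0.9650 + -0.9570i, |z|^2 = 1.8471
Iter 2: z = 0.9804 + -2.8040i, |z|^2 = 8.8236
Escaped at iteration 2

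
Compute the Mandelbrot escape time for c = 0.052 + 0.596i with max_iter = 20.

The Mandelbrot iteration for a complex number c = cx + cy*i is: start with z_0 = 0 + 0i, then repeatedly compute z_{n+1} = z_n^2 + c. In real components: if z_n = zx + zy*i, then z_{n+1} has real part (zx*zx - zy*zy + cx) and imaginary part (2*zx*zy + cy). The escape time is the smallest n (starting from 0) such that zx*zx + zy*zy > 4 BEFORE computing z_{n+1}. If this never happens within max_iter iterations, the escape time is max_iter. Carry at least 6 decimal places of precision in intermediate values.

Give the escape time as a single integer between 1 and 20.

z_0 = 0 + 0i, c = 0.0520 + 0.5960i
Iter 1: z = 0.0520 + 0.5960i, |z|^2 = 0.3579
Iter 2: z = -0.3005 + 0.6580i, |z|^2 = 0.5233
Iter 3: z = -0.2906 + 0.2005i, |z|^2 = 0.1247
Iter 4: z = 0.0963 + 0.4794i, |z|^2 = 0.2391
Iter 5: z = -0.1686 + 0.6883i, |z|^2 = 0.5022
Iter 6: z = -0.3933 + 0.3639i, |z|^2 = 0.2871
Iter 7: z = 0.0743 + 0.3097i, |z|^2 = 0.1014
Iter 8: z = -0.0384 + 0.6420i, |z|^2 = 0.4136
Iter 9: z = -0.3587 + 0.5467i, |z|^2 = 0.4275
Iter 10: z = -0.1182 + 0.2038i, |z|^2 = 0.0555
Iter 11: z = 0.0244 + 0.5478i, |z|^2 = 0.3007
Iter 12: z = -0.2475 + 0.6228i, |z|^2 = 0.4491
Iter 13: z = -0.2746 + 0.2877i, |z|^2 = 0.1582
Iter 14: z = 0.0446 + 0.4380i, |z|^2 = 0.1938
Iter 15: z = -0.1379 + 0.6351i, |z|^2 = 0.4223
Iter 16: z = -0.3323 + 0.4209i, |z|^2 = 0.2876
Iter 17: z = -0.0147 + 0.3162i, |z|^2 = 0.1002
Iter 18: z = -0.0478 + 0.5867i, |z|^2 = 0.3465
Iter 19: z = -0.2899 + 0.5399i, |z|^2 = 0.3756

Answer: 20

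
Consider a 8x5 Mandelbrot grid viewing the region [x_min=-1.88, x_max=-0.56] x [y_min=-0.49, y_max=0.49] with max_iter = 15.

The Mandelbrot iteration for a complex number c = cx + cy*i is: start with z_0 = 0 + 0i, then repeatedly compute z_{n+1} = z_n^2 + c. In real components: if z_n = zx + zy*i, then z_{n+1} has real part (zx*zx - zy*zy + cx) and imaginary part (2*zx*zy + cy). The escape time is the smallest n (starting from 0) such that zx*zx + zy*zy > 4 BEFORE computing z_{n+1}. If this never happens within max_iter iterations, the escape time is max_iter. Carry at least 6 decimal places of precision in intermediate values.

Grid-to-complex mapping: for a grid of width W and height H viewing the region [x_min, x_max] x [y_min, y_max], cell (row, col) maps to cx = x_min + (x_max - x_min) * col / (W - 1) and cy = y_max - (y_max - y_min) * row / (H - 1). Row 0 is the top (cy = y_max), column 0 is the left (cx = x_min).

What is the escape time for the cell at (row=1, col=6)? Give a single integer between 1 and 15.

Answer: 14

Derivation:
z_0 = 0 + 0i, c = -0.7486 + 0.2450i
Iter 1: z = -0.7486 + 0.2450i, |z|^2 = 0.6204
Iter 2: z = -0.2482 + -0.1218i, |z|^2 = 0.0765
Iter 3: z = -0.7018 + 0.3055i, |z|^2 = 0.5858
Iter 4: z = -0.3494 + -0.1837i, |z|^2 = 0.1558
Iter 5: z = -0.6603 + 0.3734i, |z|^2 = 0.5754
Iter 6: z = -0.4520 + -0.2481i, |z|^2 = 0.2659
Iter 7: z = -0.6058 + 0.4693i, |z|^2 = 0.5872
Iter 8: z = -0.6018 + -0.3236i, |z|^2 = 0.4669
Iter 9: z = -0.4911 + 0.6345i, |z|^2 = 0.6437
Iter 10: z = -0.9100 + -0.3781i, |z|^2 = 0.9711
Iter 11: z = -0.0635 + 0.9332i, |z|^2 = 0.8748
Iter 12: z = -1.6154 + 0.1266i, |z|^2 = 2.6254
Iter 13: z = 1.8448 + -0.1639i, |z|^2 = 3.4301
Iter 14: z = 2.6278 + -0.3597i, |z|^2 = 7.0347
Escaped at iteration 14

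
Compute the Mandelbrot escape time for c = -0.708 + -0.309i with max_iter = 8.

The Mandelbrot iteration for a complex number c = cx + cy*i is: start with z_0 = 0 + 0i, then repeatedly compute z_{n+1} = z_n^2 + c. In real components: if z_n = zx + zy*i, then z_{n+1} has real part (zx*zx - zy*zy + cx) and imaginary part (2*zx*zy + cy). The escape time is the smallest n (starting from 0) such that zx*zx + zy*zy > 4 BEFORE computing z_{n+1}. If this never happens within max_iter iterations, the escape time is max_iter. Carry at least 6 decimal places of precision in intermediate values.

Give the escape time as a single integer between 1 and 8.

z_0 = 0 + 0i, c = -0.7080 + -0.3090i
Iter 1: z = -0.7080 + -0.3090i, |z|^2 = 0.5967
Iter 2: z = -0.3022 + 0.1285i, |z|^2 = 0.1079
Iter 3: z = -0.6332 + -0.3867i, |z|^2 = 0.5505
Iter 4: z = -0.4566 + 0.1807i, |z|^2 = 0.2411
Iter 5: z = -0.5322 + -0.4740i, |z|^2 = 0.5079
Iter 6: z = -0.6495 + 0.1955i, |z|^2 = 0.4601
Iter 7: z = -0.3244 + -0.5630i, |z|^2 = 0.4222

Answer: 8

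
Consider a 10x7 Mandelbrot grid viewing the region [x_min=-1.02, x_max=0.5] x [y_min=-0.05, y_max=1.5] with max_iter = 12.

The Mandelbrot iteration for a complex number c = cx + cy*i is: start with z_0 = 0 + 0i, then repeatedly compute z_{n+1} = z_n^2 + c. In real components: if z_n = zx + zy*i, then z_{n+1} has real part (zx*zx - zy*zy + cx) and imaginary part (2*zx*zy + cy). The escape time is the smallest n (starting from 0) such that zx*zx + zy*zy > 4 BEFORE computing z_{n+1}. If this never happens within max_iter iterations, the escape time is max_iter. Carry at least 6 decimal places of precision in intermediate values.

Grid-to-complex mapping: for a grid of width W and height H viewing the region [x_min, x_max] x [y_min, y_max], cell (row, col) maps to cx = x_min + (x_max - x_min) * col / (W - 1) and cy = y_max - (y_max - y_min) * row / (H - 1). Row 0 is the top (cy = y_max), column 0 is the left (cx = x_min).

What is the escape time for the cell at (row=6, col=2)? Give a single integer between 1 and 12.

z_0 = 0 + 0i, c = -0.6822 + -0.0500i
Iter 1: z = -0.6822 + -0.0500i, |z|^2 = 0.4679
Iter 2: z = -0.2193 + 0.0182i, |z|^2 = 0.0484
Iter 3: z = -0.6345 + -0.0580i, |z|^2 = 0.4059
Iter 4: z = -0.2830 + 0.0236i, |z|^2 = 0.0807
Iter 5: z = -0.6027 + -0.0634i, |z|^2 = 0.3672
Iter 6: z = -0.3230 + 0.0264i, |z|^2 = 0.1050
Iter 7: z = -0.5786 + -0.0670i, |z|^2 = 0.3392
Iter 8: z = -0.3520 + 0.0276i, |z|^2 = 0.1246
Iter 9: z = -0.5591 + -0.0694i, |z|^2 = 0.3174
Iter 10: z = -0.3744 + 0.0276i, |z|^2 = 0.1410
Iter 11: z = -0.5428 + -0.0707i, |z|^2 = 0.2996

Answer: 12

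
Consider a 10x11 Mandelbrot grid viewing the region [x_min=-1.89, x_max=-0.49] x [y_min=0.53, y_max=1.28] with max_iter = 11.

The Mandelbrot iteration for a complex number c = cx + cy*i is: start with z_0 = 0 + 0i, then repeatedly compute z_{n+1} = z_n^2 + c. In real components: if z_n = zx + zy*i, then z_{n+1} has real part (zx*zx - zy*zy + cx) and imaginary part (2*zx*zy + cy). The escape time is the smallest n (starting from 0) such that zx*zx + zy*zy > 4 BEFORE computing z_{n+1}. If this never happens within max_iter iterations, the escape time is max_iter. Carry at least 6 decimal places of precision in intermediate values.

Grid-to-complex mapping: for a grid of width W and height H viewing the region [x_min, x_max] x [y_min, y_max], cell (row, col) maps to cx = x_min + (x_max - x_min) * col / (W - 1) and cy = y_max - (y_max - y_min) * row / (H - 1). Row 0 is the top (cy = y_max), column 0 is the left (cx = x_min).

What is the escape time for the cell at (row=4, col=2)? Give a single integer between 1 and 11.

Answer: 2

Derivation:
z_0 = 0 + 0i, c = -1.5789 + 0.9800i
Iter 1: z = -1.5789 + 0.9800i, |z|^2 = 3.4533
Iter 2: z = -0.0464 + -2.1146i, |z|^2 = 4.4738
Escaped at iteration 2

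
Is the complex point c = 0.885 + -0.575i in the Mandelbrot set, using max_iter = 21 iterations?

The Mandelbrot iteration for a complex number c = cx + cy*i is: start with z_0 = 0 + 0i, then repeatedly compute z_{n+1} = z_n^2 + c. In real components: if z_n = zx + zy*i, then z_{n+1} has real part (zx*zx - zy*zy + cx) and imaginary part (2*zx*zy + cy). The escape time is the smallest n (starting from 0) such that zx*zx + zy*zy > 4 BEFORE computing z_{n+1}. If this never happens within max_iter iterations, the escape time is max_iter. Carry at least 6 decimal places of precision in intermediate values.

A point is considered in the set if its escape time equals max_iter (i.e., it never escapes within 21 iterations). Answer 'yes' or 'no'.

Answer: no

Derivation:
z_0 = 0 + 0i, c = 0.8850 + -0.5750i
Iter 1: z = 0.8850 + -0.5750i, |z|^2 = 1.1139
Iter 2: z = 1.3376 + -1.5927i, |z|^2 = 4.3260
Escaped at iteration 2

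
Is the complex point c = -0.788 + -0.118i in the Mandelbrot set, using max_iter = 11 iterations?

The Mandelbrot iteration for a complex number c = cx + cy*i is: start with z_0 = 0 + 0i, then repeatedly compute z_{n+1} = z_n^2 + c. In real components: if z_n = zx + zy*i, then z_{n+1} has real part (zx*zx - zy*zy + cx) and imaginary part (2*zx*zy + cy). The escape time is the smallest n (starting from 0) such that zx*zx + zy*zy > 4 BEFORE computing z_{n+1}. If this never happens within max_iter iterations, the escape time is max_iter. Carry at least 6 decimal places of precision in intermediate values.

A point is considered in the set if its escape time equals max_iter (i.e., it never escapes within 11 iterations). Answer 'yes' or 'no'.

Answer: yes

Derivation:
z_0 = 0 + 0i, c = -0.7880 + -0.1180i
Iter 1: z = -0.7880 + -0.1180i, |z|^2 = 0.6349
Iter 2: z = -0.1810 + 0.0680i, |z|^2 = 0.0374
Iter 3: z = -0.7599 + -0.1426i, |z|^2 = 0.5977
Iter 4: z = -0.2309 + 0.0987i, |z|^2 = 0.0631
Iter 5: z = -0.7444 + -0.1636i, |z|^2 = 0.5809
Iter 6: z = -0.2606 + 0.1256i, |z|^2 = 0.0837
Iter 7: z = -0.7358 + -0.1834i, |z|^2 = 0.5751
Iter 8: z = -0.2802 + 0.1520i, |z|^2 = 0.1016
Iter 9: z = -0.7326 + -0.2032i, |z|^2 = 0.5780
Iter 10: z = -0.2926 + 0.1797i, |z|^2 = 0.1179
Did not escape in 11 iterations → in set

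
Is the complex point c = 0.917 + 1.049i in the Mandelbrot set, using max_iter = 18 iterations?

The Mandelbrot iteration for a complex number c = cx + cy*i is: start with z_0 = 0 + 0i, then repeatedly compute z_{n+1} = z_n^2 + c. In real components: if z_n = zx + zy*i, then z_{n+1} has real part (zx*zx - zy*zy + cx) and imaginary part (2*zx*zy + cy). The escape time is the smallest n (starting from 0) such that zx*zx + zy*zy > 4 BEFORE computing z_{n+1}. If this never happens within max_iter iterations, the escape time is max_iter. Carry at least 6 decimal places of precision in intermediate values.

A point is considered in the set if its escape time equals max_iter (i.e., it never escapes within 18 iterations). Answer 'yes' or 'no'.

Answer: no

Derivation:
z_0 = 0 + 0i, c = 0.9170 + 1.0490i
Iter 1: z = 0.9170 + 1.0490i, |z|^2 = 1.9413
Iter 2: z = 0.6575 + 2.9729i, |z|^2 = 9.2702
Escaped at iteration 2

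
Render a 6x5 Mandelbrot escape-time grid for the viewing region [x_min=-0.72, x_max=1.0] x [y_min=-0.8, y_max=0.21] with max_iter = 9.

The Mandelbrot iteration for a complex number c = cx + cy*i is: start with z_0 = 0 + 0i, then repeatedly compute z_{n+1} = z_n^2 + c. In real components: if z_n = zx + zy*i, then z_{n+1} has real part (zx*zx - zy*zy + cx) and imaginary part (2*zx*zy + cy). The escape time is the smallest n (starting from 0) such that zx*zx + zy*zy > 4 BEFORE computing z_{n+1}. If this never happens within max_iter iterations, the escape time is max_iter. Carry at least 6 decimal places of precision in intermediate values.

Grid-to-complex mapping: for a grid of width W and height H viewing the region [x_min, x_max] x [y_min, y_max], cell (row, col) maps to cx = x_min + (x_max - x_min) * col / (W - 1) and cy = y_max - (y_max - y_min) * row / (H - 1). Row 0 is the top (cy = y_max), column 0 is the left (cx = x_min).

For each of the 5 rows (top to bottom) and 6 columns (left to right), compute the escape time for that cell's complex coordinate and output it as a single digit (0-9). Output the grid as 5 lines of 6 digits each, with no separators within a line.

Answer: 999942
999942
999932
699932
469432

Derivation:
(row=0, col=0): c = -0.7200 + 0.2100i → escape time 9
(row=0, col=1): c = -0.3760 + 0.2100i → escape time 9
(row=0, col=2): c = -0.0320 + 0.2100i → escape time 9
(row=0, col=3): c = 0.3120 + 0.2100i → escape time 9
(row=0, col=4): c = 0.6560 + 0.2100i → escape time 4
(row=0, col=5): c = 1.0000 + 0.2100i → escape time 2
(row=1, col=0): c = -0.7200 + -0.0425i → escape time 9
(row=1, col=1): c = -0.3760 + -0.0425i → escape time 9
(row=1, col=2): c = -0.0320 + -0.0425i → escape time 9
(row=1, col=3): c = 0.3120 + -0.0425i → escape time 9
(row=1, col=4): c = 0.6560 + -0.0425i → escape time 4
(row=1, col=5): c = 1.0000 + -0.0425i → escape time 2
(row=2, col=0): c = -0.7200 + -0.2950i → escape time 9
(row=2, col=1): c = -0.3760 + -0.2950i → escape time 9
(row=2, col=2): c = -0.0320 + -0.2950i → escape time 9
(row=2, col=3): c = 0.3120 + -0.2950i → escape time 9
(row=2, col=4): c = 0.6560 + -0.2950i → escape time 3
(row=2, col=5): c = 1.0000 + -0.2950i → escape time 2
(row=3, col=0): c = -0.7200 + -0.5475i → escape time 6
(row=3, col=1): c = -0.3760 + -0.5475i → escape time 9
(row=3, col=2): c = -0.0320 + -0.5475i → escape time 9
(row=3, col=3): c = 0.3120 + -0.5475i → escape time 9
(row=3, col=4): c = 0.6560 + -0.5475i → escape time 3
(row=3, col=5): c = 1.0000 + -0.5475i → escape time 2
(row=4, col=0): c = -0.7200 + -0.8000i → escape time 4
(row=4, col=1): c = -0.3760 + -0.8000i → escape time 6
(row=4, col=2): c = -0.0320 + -0.8000i → escape time 9
(row=4, col=3): c = 0.3120 + -0.8000i → escape time 4
(row=4, col=4): c = 0.6560 + -0.8000i → escape time 3
(row=4, col=5): c = 1.0000 + -0.8000i → escape time 2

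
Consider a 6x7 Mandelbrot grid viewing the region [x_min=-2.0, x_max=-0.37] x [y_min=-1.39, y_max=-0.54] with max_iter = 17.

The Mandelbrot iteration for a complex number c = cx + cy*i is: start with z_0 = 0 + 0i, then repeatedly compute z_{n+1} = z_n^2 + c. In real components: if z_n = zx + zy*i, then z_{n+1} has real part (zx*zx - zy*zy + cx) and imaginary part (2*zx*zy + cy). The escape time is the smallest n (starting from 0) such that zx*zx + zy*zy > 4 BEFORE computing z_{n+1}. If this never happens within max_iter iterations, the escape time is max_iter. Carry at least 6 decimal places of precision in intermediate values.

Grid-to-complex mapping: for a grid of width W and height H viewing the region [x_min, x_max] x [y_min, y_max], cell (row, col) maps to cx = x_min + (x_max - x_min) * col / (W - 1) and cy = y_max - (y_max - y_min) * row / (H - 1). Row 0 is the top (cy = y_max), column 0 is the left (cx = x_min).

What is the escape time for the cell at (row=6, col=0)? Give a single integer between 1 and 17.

z_0 = 0 + 0i, c = -2.0000 + -1.3900i
Iter 1: z = -2.0000 + -1.3900i, |z|^2 = 5.9321
Escaped at iteration 1

Answer: 1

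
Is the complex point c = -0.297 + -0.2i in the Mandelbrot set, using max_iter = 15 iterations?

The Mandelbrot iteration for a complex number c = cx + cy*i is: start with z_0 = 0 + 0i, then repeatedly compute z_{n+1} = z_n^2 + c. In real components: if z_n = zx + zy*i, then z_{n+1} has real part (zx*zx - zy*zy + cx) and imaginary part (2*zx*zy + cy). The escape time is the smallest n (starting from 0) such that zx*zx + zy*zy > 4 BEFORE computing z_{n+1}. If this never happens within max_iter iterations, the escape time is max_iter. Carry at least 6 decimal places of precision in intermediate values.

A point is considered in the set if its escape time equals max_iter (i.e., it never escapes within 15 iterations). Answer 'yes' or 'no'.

Answer: yes

Derivation:
z_0 = 0 + 0i, c = -0.2970 + -0.2000i
Iter 1: z = -0.2970 + -0.2000i, |z|^2 = 0.1282
Iter 2: z = -0.2488 + -0.0812i, |z|^2 = 0.0685
Iter 3: z = -0.2417 + -0.1596i, |z|^2 = 0.0839
Iter 4: z = -0.2641 + -0.1229i, |z|^2 = 0.0848
Iter 5: z = -0.2424 + -0.1351i, |z|^2 = 0.0770
Iter 6: z = -0.2565 + -0.1345i, |z|^2 = 0.0839
Iter 7: z = -0.2493 + -0.1310i, |z|^2 = 0.0793
Iter 8: z = -0.2520 + -0.1347i, |z|^2 = 0.0817
Iter 9: z = -0.2516 + -0.1321i, |z|^2 = 0.0808
Iter 10: z = -0.2511 + -0.1335i, |z|^2 = 0.0809
Iter 11: z = -0.2518 + -0.1329i, |z|^2 = 0.0811
Iter 12: z = -0.2513 + -0.1331i, |z|^2 = 0.0809
Iter 13: z = -0.2516 + -0.1331i, |z|^2 = 0.0810
Iter 14: z = -0.2514 + -0.1330i, |z|^2 = 0.0809
Did not escape in 15 iterations → in set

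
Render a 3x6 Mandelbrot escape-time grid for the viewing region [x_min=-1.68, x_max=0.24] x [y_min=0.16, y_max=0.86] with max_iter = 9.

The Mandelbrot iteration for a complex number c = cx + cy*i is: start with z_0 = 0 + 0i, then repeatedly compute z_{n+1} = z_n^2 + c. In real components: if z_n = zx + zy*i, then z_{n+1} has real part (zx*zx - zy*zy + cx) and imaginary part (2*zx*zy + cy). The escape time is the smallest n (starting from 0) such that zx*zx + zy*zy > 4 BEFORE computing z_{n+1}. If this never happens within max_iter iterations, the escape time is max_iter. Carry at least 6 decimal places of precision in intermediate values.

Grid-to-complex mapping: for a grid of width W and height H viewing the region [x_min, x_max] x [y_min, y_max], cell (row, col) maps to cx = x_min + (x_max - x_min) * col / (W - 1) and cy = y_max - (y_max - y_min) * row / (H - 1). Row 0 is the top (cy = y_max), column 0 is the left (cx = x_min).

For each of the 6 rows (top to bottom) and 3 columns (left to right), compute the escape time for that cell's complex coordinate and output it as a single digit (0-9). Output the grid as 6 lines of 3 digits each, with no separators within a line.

Answer: 244
346
369
399
499
499

Derivation:
(row=0, col=0): c = -1.6800 + 0.8600i → escape time 2
(row=0, col=1): c = -0.7200 + 0.8600i → escape time 4
(row=0, col=2): c = 0.2400 + 0.8600i → escape time 4
(row=1, col=0): c = -1.6800 + 0.7200i → escape time 3
(row=1, col=1): c = -0.7200 + 0.7200i → escape time 4
(row=1, col=2): c = 0.2400 + 0.7200i → escape time 6
(row=2, col=0): c = -1.6800 + 0.5800i → escape time 3
(row=2, col=1): c = -0.7200 + 0.5800i → escape time 6
(row=2, col=2): c = 0.2400 + 0.5800i → escape time 9
(row=3, col=0): c = -1.6800 + 0.4400i → escape time 3
(row=3, col=1): c = -0.7200 + 0.4400i → escape time 9
(row=3, col=2): c = 0.2400 + 0.4400i → escape time 9
(row=4, col=0): c = -1.6800 + 0.3000i → escape time 4
(row=4, col=1): c = -0.7200 + 0.3000i → escape time 9
(row=4, col=2): c = 0.2400 + 0.3000i → escape time 9
(row=5, col=0): c = -1.6800 + 0.1600i → escape time 4
(row=5, col=1): c = -0.7200 + 0.1600i → escape time 9
(row=5, col=2): c = 0.2400 + 0.1600i → escape time 9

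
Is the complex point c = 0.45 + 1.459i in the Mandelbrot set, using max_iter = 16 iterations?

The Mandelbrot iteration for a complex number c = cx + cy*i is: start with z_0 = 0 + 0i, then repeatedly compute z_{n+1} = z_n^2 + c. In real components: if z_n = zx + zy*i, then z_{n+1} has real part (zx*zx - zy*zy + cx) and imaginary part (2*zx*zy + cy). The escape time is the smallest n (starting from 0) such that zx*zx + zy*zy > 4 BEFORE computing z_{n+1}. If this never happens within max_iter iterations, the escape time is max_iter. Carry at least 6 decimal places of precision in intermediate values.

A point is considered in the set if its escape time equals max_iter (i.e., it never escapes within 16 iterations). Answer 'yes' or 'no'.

z_0 = 0 + 0i, c = 0.4500 + 1.4590i
Iter 1: z = 0.4500 + 1.4590i, |z|^2 = 2.3312
Iter 2: z = -1.4762 + 2.7721i, |z|^2 = 9.8636
Escaped at iteration 2

Answer: no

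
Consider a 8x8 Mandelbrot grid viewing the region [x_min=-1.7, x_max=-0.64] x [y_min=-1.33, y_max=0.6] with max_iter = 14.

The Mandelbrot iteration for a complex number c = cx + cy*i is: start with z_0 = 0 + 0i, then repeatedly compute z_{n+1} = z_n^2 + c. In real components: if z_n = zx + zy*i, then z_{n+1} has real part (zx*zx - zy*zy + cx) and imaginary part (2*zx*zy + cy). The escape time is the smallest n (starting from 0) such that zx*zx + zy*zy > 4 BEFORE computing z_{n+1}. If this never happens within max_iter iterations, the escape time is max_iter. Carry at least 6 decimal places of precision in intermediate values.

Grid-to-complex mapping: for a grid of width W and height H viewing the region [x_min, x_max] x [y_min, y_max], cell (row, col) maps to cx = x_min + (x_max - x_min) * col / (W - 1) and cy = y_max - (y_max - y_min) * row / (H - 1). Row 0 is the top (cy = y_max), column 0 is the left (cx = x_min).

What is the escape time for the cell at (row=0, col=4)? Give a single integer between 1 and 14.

Answer: 4

Derivation:
z_0 = 0 + 0i, c = -1.0943 + 0.6000i
Iter 1: z = -1.0943 + 0.6000i, |z|^2 = 1.5575
Iter 2: z = -0.2568 + -0.7131i, |z|^2 = 0.5745
Iter 3: z = -1.5369 + 0.9663i, |z|^2 = 3.2958
Iter 4: z = 0.3340 + -2.3702i, |z|^2 = 5.7296
Escaped at iteration 4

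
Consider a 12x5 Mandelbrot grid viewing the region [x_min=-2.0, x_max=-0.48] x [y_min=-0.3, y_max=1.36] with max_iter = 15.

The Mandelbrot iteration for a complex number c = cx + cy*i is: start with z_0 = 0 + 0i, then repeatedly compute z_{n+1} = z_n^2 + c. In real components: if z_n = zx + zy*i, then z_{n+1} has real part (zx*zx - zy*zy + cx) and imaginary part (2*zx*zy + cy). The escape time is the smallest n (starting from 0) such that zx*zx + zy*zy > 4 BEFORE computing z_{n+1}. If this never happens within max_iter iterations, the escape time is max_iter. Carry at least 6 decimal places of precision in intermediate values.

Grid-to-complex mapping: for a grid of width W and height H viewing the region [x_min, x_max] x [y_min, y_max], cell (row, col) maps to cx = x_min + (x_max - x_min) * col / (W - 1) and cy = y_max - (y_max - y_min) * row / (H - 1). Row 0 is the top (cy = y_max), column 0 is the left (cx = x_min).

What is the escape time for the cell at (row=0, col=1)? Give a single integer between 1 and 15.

z_0 = 0 + 0i, c = -1.8618 + 1.3600i
Iter 1: z = -1.8618 + 1.3600i, |z|^2 = 5.3160
Escaped at iteration 1

Answer: 1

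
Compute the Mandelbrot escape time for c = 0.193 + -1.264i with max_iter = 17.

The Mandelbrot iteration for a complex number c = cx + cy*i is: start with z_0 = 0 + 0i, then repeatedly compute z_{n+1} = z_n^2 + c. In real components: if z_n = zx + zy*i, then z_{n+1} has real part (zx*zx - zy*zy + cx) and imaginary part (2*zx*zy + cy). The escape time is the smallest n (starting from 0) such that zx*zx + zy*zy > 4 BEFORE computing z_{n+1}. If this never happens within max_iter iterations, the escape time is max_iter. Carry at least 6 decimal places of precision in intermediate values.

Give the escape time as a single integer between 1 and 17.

Answer: 2

Derivation:
z_0 = 0 + 0i, c = 0.1930 + -1.2640i
Iter 1: z = 0.1930 + -1.2640i, |z|^2 = 1.6349
Iter 2: z = -1.3674 + -1.7519i, |z|^2 = 4.9391
Escaped at iteration 2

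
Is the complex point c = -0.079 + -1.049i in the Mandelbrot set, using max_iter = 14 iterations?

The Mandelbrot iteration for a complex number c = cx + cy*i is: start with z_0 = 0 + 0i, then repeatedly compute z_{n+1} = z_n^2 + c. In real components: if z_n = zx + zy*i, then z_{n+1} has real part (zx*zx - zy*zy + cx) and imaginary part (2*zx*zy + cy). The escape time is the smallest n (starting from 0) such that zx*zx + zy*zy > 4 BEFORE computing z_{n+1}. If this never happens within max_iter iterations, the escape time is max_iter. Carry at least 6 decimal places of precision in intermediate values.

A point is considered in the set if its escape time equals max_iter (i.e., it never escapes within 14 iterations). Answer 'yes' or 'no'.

Answer: no

Derivation:
z_0 = 0 + 0i, c = -0.0790 + -1.0490i
Iter 1: z = -0.0790 + -1.0490i, |z|^2 = 1.1066
Iter 2: z = -1.1732 + -0.8833i, |z|^2 = 2.1564
Iter 3: z = 0.5172 + 1.0234i, |z|^2 = 1.3148
Iter 4: z = -0.8589 + 0.0095i, |z|^2 = 0.7378
Iter 5: z = 0.6586 + -1.0654i, |z|^2 = 1.5688
Iter 6: z = -0.7802 + -2.4524i, |z|^2 = 6.6228
Escaped at iteration 6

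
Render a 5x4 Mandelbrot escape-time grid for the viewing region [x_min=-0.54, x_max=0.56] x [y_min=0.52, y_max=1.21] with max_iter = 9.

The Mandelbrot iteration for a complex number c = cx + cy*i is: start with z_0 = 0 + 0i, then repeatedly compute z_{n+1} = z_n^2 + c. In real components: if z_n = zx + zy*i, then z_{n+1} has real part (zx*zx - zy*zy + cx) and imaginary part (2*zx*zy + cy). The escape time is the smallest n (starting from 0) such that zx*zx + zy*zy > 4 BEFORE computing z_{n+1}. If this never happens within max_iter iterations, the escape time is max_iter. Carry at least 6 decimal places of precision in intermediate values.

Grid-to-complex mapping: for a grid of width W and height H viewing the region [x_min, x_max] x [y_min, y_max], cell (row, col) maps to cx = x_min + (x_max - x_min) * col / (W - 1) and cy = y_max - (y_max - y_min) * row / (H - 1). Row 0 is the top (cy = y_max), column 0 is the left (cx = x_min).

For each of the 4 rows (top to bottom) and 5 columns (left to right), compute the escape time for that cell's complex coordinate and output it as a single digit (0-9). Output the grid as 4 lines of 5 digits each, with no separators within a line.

(row=0, col=0): c = -0.5400 + 1.2100i → escape time 3
(row=0, col=1): c = -0.2650 + 1.2100i → escape time 3
(row=0, col=2): c = 0.0100 + 1.2100i → escape time 3
(row=0, col=3): c = 0.2850 + 1.2100i → escape time 2
(row=0, col=4): c = 0.5600 + 1.2100i → escape time 2
(row=1, col=0): c = -0.5400 + 0.9800i → escape time 4
(row=1, col=1): c = -0.2650 + 0.9800i → escape time 6
(row=1, col=2): c = 0.0100 + 0.9800i → escape time 6
(row=1, col=3): c = 0.2850 + 0.9800i → escape time 4
(row=1, col=4): c = 0.5600 + 0.9800i → escape time 2
(row=2, col=0): c = -0.5400 + 0.7500i → escape time 6
(row=2, col=1): c = -0.2650 + 0.7500i → escape time 9
(row=2, col=2): c = 0.0100 + 0.7500i → escape time 9
(row=2, col=3): c = 0.2850 + 0.7500i → escape time 5
(row=2, col=4): c = 0.5600 + 0.7500i → escape time 3
(row=3, col=0): c = -0.5400 + 0.5200i → escape time 9
(row=3, col=1): c = -0.2650 + 0.5200i → escape time 9
(row=3, col=2): c = 0.0100 + 0.5200i → escape time 9
(row=3, col=3): c = 0.2850 + 0.5200i → escape time 9
(row=3, col=4): c = 0.5600 + 0.5200i → escape time 4

Answer: 33322
46642
69953
99994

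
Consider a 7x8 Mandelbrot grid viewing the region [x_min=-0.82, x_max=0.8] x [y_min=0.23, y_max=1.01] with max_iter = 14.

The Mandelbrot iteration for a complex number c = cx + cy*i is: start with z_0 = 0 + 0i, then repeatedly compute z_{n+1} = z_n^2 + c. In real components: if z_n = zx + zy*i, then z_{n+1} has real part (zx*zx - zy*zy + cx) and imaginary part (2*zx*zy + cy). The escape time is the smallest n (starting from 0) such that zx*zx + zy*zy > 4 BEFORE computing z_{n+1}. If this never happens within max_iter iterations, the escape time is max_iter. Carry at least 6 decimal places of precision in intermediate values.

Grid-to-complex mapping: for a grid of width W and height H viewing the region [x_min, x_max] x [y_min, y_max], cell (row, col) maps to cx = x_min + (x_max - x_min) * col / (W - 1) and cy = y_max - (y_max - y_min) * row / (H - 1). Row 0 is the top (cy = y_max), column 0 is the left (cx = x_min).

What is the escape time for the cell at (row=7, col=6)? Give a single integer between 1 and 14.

Answer: 3

Derivation:
z_0 = 0 + 0i, c = 0.8000 + 0.2300i
Iter 1: z = 0.8000 + 0.2300i, |z|^2 = 0.6929
Iter 2: z = 1.3871 + 0.5980i, |z|^2 = 2.2817
Iter 3: z = 2.3664 + 1.8890i, |z|^2 = 9.1683
Escaped at iteration 3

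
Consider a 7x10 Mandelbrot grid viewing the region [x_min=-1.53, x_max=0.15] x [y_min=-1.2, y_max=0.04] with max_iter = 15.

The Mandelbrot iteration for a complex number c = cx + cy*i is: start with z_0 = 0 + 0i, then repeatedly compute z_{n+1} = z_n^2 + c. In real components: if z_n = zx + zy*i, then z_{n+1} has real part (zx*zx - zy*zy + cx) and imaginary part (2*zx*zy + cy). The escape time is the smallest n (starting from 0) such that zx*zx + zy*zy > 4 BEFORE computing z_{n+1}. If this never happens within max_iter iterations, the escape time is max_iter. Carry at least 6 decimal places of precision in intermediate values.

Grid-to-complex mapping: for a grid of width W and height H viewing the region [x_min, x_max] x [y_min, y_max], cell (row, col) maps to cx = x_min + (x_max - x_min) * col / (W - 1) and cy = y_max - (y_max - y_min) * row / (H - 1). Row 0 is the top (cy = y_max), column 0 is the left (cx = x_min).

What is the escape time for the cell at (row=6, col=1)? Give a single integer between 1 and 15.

Answer: 3

Derivation:
z_0 = 0 + 0i, c = -1.2500 + -0.7867i
Iter 1: z = -1.2500 + -0.7867i, |z|^2 = 2.1813
Iter 2: z = -0.3063 + 1.1800i, |z|^2 = 1.4862
Iter 3: z = -2.5486 + -1.5096i, |z|^2 = 8.7741
Escaped at iteration 3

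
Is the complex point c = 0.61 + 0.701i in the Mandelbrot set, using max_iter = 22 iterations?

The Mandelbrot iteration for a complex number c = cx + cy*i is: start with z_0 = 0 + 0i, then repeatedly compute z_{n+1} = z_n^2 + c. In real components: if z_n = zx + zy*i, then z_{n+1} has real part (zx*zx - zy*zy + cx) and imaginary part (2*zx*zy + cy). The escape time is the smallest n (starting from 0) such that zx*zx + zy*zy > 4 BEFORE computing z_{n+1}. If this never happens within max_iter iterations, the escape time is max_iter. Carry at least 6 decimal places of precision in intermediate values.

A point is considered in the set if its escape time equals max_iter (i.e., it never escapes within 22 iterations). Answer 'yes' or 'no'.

z_0 = 0 + 0i, c = 0.6100 + 0.7010i
Iter 1: z = 0.6100 + 0.7010i, |z|^2 = 0.8635
Iter 2: z = 0.4907 + 1.5562i, |z|^2 = 2.6626
Iter 3: z = -1.5710 + 2.2283i, |z|^2 = 7.4333
Escaped at iteration 3

Answer: no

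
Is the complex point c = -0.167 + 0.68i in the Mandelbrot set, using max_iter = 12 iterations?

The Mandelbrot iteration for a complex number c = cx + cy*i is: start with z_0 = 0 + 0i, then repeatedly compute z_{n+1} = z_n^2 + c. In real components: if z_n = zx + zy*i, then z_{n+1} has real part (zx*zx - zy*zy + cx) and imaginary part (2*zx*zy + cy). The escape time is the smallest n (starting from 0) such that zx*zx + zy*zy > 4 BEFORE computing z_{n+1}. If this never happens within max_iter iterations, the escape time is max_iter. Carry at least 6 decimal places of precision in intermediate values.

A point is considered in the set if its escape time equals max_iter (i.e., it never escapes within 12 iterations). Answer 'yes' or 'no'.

Answer: yes

Derivation:
z_0 = 0 + 0i, c = -0.1670 + 0.6800i
Iter 1: z = -0.1670 + 0.6800i, |z|^2 = 0.4903
Iter 2: z = -0.6015 + 0.4529i, |z|^2 = 0.5669
Iter 3: z = -0.0103 + 0.1352i, |z|^2 = 0.0184
Iter 4: z = -0.1852 + 0.6772i, |z|^2 = 0.4929
Iter 5: z = -0.5913 + 0.4292i, |z|^2 = 0.5339
Iter 6: z = -0.0015 + 0.1724i, |z|^2 = 0.0297
Iter 7: z = -0.1967 + 0.6795i, |z|^2 = 0.5004
Iter 8: z = -0.5900 + 0.4127i, |z|^2 = 0.5184
Iter 9: z = 0.0108 + 0.1931i, |z|^2 = 0.0374
Iter 10: z = -0.2042 + 0.6842i, |z|^2 = 0.5098
Iter 11: z = -0.5934 + 0.4006i, |z|^2 = 0.5126
Did not escape in 12 iterations → in set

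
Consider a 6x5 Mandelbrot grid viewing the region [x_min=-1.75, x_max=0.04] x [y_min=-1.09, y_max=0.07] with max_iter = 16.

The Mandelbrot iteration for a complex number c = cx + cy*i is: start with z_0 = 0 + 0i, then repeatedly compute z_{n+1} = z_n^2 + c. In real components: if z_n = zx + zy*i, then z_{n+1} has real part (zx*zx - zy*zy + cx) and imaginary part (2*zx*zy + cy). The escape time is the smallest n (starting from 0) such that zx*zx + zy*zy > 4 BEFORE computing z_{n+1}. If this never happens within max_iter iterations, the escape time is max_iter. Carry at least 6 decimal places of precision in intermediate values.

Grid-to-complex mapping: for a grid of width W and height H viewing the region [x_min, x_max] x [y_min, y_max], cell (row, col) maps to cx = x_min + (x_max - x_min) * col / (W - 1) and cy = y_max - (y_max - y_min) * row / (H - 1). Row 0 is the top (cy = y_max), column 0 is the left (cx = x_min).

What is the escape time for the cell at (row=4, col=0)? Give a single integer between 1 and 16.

z_0 = 0 + 0i, c = -1.7500 + -1.0900i
Iter 1: z = -1.7500 + -1.0900i, |z|^2 = 4.2506
Escaped at iteration 1

Answer: 1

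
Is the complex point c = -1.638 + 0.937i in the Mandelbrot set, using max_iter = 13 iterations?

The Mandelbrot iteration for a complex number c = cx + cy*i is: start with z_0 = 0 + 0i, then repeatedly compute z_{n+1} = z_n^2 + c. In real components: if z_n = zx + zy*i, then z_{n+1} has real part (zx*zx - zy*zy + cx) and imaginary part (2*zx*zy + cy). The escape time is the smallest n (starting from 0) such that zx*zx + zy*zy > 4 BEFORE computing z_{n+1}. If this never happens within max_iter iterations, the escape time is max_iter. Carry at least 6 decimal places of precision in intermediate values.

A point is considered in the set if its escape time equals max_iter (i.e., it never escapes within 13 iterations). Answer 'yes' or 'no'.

z_0 = 0 + 0i, c = -1.6380 + 0.9370i
Iter 1: z = -1.6380 + 0.9370i, |z|^2 = 3.5610
Iter 2: z = 0.1671 + -2.1326i, |z|^2 = 4.5759
Escaped at iteration 2

Answer: no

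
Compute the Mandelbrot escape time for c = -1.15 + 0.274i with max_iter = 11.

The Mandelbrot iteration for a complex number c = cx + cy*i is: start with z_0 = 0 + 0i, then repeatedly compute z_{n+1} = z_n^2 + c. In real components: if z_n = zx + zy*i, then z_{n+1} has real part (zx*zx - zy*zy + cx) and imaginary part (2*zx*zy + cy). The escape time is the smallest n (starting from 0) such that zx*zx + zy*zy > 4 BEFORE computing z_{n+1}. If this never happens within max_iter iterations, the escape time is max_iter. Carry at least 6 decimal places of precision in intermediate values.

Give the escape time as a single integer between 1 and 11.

z_0 = 0 + 0i, c = -1.1500 + 0.2740i
Iter 1: z = -1.1500 + 0.2740i, |z|^2 = 1.3976
Iter 2: z = 0.0974 + -0.3562i, |z|^2 = 0.1364
Iter 3: z = -1.2674 + 0.2046i, |z|^2 = 1.6481
Iter 4: z = 0.4144 + -0.2446i, |z|^2 = 0.2316
Iter 5: z = -1.0381 + 0.0713i, |z|^2 = 1.0827
Iter 6: z = -0.0774 + 0.1260i, |z|^2 = 0.0219
Iter 7: z = -1.1599 + 0.2545i, |z|^2 = 1.4101
Iter 8: z = 0.1306 + -0.3163i, |z|^2 = 0.1171
Iter 9: z = -1.2330 + 0.1914i, |z|^2 = 1.5570
Iter 10: z = 0.3337 + -0.1980i, |z|^2 = 0.1505

Answer: 11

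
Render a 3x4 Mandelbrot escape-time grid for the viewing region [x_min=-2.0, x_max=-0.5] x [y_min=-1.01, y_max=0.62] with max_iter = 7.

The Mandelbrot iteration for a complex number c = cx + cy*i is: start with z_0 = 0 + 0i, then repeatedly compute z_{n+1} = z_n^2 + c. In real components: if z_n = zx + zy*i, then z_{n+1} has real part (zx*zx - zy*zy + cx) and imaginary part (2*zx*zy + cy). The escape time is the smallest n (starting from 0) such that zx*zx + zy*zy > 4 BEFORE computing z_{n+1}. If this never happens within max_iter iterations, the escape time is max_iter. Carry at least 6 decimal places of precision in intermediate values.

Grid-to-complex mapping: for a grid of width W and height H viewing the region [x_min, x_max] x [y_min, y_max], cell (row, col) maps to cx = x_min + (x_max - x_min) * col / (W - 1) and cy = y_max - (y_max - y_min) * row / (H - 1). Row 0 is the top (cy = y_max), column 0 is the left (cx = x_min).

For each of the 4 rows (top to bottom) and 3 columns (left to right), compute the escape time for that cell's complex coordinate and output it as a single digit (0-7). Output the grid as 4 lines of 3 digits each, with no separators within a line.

Answer: 137
177
157
134

Derivation:
(row=0, col=0): c = -2.0000 + 0.6200i → escape time 1
(row=0, col=1): c = -1.2500 + 0.6200i → escape time 3
(row=0, col=2): c = -0.5000 + 0.6200i → escape time 7
(row=1, col=0): c = -2.0000 + 0.0767i → escape time 1
(row=1, col=1): c = -1.2500 + 0.0767i → escape time 7
(row=1, col=2): c = -0.5000 + 0.0767i → escape time 7
(row=2, col=0): c = -2.0000 + -0.4667i → escape time 1
(row=2, col=1): c = -1.2500 + -0.4667i → escape time 5
(row=2, col=2): c = -0.5000 + -0.4667i → escape time 7
(row=3, col=0): c = -2.0000 + -1.0100i → escape time 1
(row=3, col=1): c = -1.2500 + -1.0100i → escape time 3
(row=3, col=2): c = -0.5000 + -1.0100i → escape time 4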